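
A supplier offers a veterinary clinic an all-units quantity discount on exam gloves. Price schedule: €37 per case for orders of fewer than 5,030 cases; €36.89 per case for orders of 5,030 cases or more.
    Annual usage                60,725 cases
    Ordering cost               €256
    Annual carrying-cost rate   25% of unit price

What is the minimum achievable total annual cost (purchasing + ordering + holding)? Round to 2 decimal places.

H₁ = 25%×€37 = €9.2500;  H₂ = 25%×€36.89 = €9.2225
EOQ₁ = √(2×60,725×256/9.2500) = 1,833.36  (< 5,030, feasible at tier 1)
EOQ₂ = √(2×60,725×256/9.2225) = 1,836.09  (< 5,030 → use Q = 5,030 at tier-2 price)
TC(tier 1 (EOQ₁), Q≈1,833.4) = €2,263,783.58
TC(tier 2, Q≈5,030.0) = €2,266,430.41
Minimum at tier 1 (EOQ₁): €2,263,783.58

€2,263,783.58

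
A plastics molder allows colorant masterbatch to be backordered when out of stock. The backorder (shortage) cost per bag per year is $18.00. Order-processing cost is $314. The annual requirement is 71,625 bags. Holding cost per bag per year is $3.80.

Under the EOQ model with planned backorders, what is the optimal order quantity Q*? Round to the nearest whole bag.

Q* = √(2DS/H) · √((H + b)/b)
   = √(2 × 71,625 × 314 / 3.8) · √((3.8 + 18) / 18)
   = 3,440.490 × 1.1005 ≈ 3,786.28

3,786 bags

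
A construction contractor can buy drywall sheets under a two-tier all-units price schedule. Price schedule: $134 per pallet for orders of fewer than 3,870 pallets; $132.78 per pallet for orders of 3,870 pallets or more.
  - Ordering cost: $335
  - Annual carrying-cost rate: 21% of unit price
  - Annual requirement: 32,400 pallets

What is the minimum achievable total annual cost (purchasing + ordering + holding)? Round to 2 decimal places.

H₁ = 21%×$134 = $28.1400;  H₂ = 21%×$132.78 = $27.8838
EOQ₁ = √(2×32,400×335/28.1400) = 878.31  (< 3,870, feasible at tier 1)
EOQ₂ = √(2×32,400×335/27.8838) = 882.34  (< 3,870 → use Q = 3,870 at tier-2 price)
TC(tier 1 (EOQ₁), Q≈878.3) = $4,366,315.65
TC(tier 2, Q≈3,870.0) = $4,358,831.80
Minimum at tier 2: $4,358,831.80

$4,358,831.80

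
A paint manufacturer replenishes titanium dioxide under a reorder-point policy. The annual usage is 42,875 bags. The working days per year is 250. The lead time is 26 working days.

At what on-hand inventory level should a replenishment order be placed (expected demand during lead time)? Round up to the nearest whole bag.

Daily demand d = 42,875 / 250 = 171.500 bags/day
Demand during lead time = 171.500 × 26 = 4,459.00
Reorder point = 4,459.00 → round up

4,459 bags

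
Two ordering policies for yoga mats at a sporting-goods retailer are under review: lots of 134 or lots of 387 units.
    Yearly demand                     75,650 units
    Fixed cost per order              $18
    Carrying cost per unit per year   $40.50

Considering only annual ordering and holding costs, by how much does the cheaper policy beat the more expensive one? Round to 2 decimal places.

TC(Q) = (D/Q)S + (Q/2)H
TC(134) = (75,650/134)×18 + (134/2)×40.5 = $12,875.44
TC(387) = (75,650/387)×18 + (387/2)×40.5 = $11,355.35
Lots of 387 are cheaper by $1,520.09.

$1,520.09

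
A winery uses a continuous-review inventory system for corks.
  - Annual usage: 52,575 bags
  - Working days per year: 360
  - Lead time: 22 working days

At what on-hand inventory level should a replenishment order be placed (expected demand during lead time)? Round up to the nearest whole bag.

Daily demand d = 52,575 / 360 = 146.042 bags/day
Demand during lead time = 146.042 × 22 = 3,212.92
Reorder point = 3,212.92 → round up

3,213 bags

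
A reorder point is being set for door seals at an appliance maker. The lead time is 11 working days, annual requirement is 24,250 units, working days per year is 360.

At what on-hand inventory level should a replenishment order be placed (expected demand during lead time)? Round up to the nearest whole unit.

Daily demand d = 24,250 / 360 = 67.361 units/day
Demand during lead time = 67.361 × 11 = 740.97
Reorder point = 740.97 → round up

741 units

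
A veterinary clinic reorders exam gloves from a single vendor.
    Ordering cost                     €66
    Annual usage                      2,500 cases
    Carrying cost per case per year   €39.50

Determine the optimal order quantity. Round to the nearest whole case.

Optimal lot size Q* = (2 × 2,500 × €66 / €39.5)^½ ≈ 91.40

91 cases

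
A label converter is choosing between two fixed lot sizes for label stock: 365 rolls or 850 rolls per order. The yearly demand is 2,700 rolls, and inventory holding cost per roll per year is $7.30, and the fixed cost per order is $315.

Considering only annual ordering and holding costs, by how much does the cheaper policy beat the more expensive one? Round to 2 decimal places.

For each Q, cost = (D/Q)·S + (Q/2)·H.
TC(365) = (2,700/365)×315 + (365/2)×7.3 = $3,662.39
TC(850) = (2,700/850)×315 + (850/2)×7.3 = $4,103.09
Lots of 365 are cheaper by $440.70.

$440.70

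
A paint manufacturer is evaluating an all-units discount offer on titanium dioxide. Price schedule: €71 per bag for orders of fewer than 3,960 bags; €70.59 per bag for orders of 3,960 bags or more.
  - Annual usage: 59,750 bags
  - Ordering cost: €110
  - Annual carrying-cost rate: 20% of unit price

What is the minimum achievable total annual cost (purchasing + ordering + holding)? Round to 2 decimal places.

H₁ = 20%×€71 = €14.2000;  H₂ = 20%×€70.59 = €14.1180
EOQ₁ = √(2×59,750×110/14.2000) = 962.14  (< 3,960, feasible at tier 1)
EOQ₂ = √(2×59,750×110/14.1180) = 964.93  (< 3,960 → use Q = 3,960 at tier-2 price)
TC(tier 1 (EOQ₁), Q≈962.1) = €4,255,912.32
TC(tier 2, Q≈3,960.0) = €4,247,365.86
Minimum at tier 2: €4,247,365.86

€4,247,365.86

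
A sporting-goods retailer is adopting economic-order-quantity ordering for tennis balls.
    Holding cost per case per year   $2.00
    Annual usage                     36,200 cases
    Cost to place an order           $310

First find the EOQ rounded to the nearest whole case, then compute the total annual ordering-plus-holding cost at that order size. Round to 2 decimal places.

$6,699.85

2DS/H = 2·36,200·310/2 = 11,222,000.00
EOQ = √11,222,000.00 ≈ 3,349.93 → Q = 3,350 cases
Orders/yr = 36,200/3,350 = 10.806; ordering cost = 10.806 × $310 = $3,349.85
Average inventory = 3,350/2 = 1675; holding cost = 1675 × $2 = $3,350.00
Total = $3,349.85 + $3,350.00 = $6,699.85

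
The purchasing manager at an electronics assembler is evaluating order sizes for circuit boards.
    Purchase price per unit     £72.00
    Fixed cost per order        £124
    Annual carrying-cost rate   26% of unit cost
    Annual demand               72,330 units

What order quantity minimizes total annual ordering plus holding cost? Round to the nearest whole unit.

979 units

H = i·C = 0.26 × £72 = £18.7200 per unit-year
2DS/H = 2·72,330·124/18.72 = 958,217.95
EOQ = √958,217.95 ≈ 978.89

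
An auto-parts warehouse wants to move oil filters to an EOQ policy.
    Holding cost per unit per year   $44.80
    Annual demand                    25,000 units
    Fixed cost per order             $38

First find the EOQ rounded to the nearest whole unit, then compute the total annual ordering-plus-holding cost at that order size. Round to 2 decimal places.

Q* = √(2·D·S / H) = √(2·25,000·38 / 44.8) = √42,410.7 ≈ 205.94 → Q = 206 units
Ordering: D/Q × S = 25,000/206 × $38 = $4,611.65
Holding:  Q/2 × H = 206/2 × $44.8 = $4,614.40
Total = $4,611.65 + $4,614.40 = $9,226.05

$9,226.05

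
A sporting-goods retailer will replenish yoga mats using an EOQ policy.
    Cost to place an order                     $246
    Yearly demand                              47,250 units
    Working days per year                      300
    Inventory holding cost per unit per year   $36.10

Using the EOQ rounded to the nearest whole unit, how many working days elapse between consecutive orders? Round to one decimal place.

5.1 days

2DS/H = 2·47,250·246/36.1 = 643,961.22
EOQ = √643,961.22 ≈ 802.47 → Q = 802 units
Days between orders = 300 / (D/Q) = 300 / 58.915 ≈ 5.092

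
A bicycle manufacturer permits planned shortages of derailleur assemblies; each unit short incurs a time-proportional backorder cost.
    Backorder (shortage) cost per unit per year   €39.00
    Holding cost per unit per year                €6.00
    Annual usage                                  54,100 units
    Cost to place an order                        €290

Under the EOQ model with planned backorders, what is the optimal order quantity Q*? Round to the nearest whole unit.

Basic EOQ = √(2·54,100·290/6) = 2,286.846
Backorder adjustment √((H+b)/b) = √((6+39)/39) = 1.0742
Q* = 2,286.846 × 1.0742 ≈ 2,456.47

2,456 units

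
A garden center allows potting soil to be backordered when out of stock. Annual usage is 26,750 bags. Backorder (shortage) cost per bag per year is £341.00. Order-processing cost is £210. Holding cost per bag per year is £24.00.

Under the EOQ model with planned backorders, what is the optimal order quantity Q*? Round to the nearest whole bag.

Basic EOQ = √(2·26,750·210/24) = 684.197
Backorder adjustment √((H+b)/b) = √((24+341)/341) = 1.0346
Q* = 684.197 × 1.0346 ≈ 707.86

708 bags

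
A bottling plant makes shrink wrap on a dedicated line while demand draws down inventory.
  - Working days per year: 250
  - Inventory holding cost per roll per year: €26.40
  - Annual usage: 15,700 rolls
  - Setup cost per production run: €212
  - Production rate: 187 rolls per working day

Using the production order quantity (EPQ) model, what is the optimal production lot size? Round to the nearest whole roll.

616 rolls

Daily demand d = 15,700/250 = 62.800; p = 187; 1 − d/p = 0.66417
EPQ = √(2DS / (H(1 − d/p)))
    = √(2 × 15,700 × 212 / (26.4 × 0.66417)) ≈ 616.16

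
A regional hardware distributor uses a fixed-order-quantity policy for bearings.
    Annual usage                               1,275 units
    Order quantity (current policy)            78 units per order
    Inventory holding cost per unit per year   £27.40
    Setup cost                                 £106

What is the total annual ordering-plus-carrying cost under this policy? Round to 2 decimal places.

£2,801.29

Annual ordering cost = (D/Q)·S = (1,275/78) × 106 = £1,732.69
Annual holding cost  = (Q/2)·H = (78/2) × 27.4 = £1,068.60
Total = £1,732.69 + £1,068.60 = £2,801.29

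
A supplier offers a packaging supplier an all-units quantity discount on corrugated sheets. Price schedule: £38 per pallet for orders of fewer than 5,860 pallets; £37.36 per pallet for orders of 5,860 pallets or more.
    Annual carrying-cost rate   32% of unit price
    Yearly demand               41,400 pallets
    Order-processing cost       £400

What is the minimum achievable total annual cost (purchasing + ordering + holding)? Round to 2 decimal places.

H₁ = 32%×£38 = £12.1600;  H₂ = 32%×£37.36 = £11.9552
EOQ₁ = √(2×41,400×400/12.1600) = 1,650.36  (< 5,860, feasible at tier 1)
EOQ₂ = √(2×41,400×400/11.9552) = 1,664.43  (< 5,860 → use Q = 5,860 at tier-2 price)
TC(tier 1 (EOQ₁), Q≈1,650.4) = £1,593,268.36
TC(tier 2, Q≈5,860.0) = £1,584,558.67
Minimum at tier 2: £1,584,558.67

£1,584,558.67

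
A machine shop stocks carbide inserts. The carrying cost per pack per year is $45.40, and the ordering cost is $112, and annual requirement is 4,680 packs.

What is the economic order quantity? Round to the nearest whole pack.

EOQ = √(2DS/H) = √(2 × 4,680 × 112 / 45.4)
    = √(23,090.75) ≈ 151.96

152 packs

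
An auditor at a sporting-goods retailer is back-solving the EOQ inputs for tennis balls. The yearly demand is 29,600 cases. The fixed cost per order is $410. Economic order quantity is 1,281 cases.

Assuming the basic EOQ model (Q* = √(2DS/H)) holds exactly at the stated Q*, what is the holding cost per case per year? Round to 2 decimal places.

Since Q* = (2DS/H)^½, squaring gives Q*²·H = 2DS.
H = 2DS / Q² = 2 × 29,600 × 410 / 1,281² = 14.7913

$14.79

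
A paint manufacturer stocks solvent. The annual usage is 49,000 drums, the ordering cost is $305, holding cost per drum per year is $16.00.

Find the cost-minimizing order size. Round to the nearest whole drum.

1,367 drums

Optimal lot size Q* = (2 × 49,000 × $305 / $16)^½ ≈ 1,366.79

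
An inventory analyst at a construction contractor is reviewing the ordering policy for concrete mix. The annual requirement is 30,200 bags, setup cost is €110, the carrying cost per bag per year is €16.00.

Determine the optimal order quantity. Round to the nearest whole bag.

EOQ = √(2DS/H) = √(2 × 30,200 × 110 / 16)
    = √(415,250.00) ≈ 644.40

644 bags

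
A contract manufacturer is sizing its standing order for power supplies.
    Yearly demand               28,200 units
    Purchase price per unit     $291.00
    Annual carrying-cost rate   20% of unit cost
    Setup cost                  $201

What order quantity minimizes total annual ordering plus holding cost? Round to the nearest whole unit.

Carrying cost H = $291 × 20% = $58.2000/unit/yr
Q* = √(2·D·S / H) = √(2·28,200·201 / 58.2) = √194,783.5 ≈ 441.34

441 units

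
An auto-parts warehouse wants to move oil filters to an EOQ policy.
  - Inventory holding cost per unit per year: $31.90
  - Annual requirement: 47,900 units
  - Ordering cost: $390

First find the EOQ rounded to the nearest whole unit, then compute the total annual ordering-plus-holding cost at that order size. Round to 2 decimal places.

EOQ = √(2DS/H) = √(2 × 47,900 × 390 / 31.9)
    = √(1,171,222.57) ≈ 1,082.23 → Q = 1,082 units
Ordering: D/Q × S = 47,900/1,082 × $390 = $17,265.25
Holding:  Q/2 × H = 1,082/2 × $31.9 = $17,257.90
Total = $17,265.25 + $17,257.90 = $34,523.15

$34,523.15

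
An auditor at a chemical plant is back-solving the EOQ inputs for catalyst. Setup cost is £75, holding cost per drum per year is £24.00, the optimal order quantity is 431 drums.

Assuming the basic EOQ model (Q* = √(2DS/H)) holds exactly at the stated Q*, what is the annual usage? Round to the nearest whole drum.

Since Q* = (2DS/H)^½, squaring gives Q*²·H = 2DS.
D = Q²H / (2S) = 431² × 24 / (2 × 75) = 29,721.76

29,722 drums per year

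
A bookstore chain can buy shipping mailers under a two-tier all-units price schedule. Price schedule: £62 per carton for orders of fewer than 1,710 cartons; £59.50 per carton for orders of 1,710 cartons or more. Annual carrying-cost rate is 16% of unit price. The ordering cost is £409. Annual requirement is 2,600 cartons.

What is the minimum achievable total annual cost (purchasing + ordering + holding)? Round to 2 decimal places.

H₁ = 16%×£62 = £9.9200;  H₂ = 16%×£59.50 = £9.5200
EOQ₁ = √(2×2,600×409/9.9200) = 463.03  (< 1,710, feasible at tier 1)
EOQ₂ = √(2×2,600×409/9.5200) = 472.66  (< 1,710 → use Q = 1,710 at tier-2 price)
TC(tier 1 (EOQ₁), Q≈463.0) = £165,793.24
TC(tier 2, Q≈1,710.0) = £163,461.47
Minimum at tier 2: £163,461.47

£163,461.47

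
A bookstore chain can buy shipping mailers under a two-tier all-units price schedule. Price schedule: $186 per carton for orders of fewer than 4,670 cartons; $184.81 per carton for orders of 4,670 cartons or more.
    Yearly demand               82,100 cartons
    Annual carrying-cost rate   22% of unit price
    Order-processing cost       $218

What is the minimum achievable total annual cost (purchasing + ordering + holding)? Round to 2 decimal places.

H₁ = 22%×$186 = $40.9200;  H₂ = 22%×$184.81 = $40.6582
EOQ₁ = √(2×82,100×218/40.9200) = 935.29  (< 4,670, feasible at tier 1)
EOQ₂ = √(2×82,100×218/40.6582) = 938.30  (< 4,670 → use Q = 4,670 at tier-2 price)
TC(tier 1 (EOQ₁), Q≈935.3) = $15,308,872.13
TC(tier 2, Q≈4,670.0) = $15,271,670.40
Minimum at tier 2: $15,271,670.40

$15,271,670.40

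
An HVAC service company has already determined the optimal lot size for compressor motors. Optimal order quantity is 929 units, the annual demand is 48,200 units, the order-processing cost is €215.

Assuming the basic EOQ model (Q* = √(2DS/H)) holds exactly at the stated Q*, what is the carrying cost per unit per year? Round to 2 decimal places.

EOQ relation: Q² = 2DS/H, so rearrange for the unknown.
H = 2DS / Q² = 2 × 48,200 × 215 / 929² = 24.0151

€24.02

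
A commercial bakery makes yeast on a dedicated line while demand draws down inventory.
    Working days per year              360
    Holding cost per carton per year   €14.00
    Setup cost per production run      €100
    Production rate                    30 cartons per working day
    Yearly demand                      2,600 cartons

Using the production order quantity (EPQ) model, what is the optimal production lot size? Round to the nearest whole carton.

Daily demand d = 2,600/360 = 7.222; p = 30; 1 − d/p = 0.75926
EPQ = √(2DS / (H(1 − d/p)))
    = √(2 × 2,600 × 100 / (14 × 0.75926)) ≈ 221.18

221 cartons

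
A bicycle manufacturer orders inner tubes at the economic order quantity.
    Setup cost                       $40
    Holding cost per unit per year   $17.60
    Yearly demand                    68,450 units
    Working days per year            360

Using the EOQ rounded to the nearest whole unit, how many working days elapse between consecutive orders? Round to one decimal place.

Optimal lot size Q* = (2 × 68,450 × $40 / $17.6)^½ ≈ 557.80 → Q = 558 units
T = Q/D × 360 days = 558/68,450 × 360 = 2.935 days

2.9 days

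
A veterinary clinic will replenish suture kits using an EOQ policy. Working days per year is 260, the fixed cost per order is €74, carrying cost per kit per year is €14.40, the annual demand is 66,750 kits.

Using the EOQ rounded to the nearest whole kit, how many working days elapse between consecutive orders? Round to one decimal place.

Optimal lot size Q* = (2 × 66,750 × €74 / €14.4)^½ ≈ 828.28 → Q = 828 kits
Days between orders = 260 / (D/Q) = 260 / 80.616 ≈ 3.225

3.2 days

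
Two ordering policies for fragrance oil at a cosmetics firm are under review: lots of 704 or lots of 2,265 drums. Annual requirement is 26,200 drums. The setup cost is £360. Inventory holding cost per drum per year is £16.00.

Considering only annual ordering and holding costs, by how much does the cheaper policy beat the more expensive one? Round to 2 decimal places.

Annual cost at Q: ordering D·S/Q plus holding Q·H/2.
TC(704) = (26,200/704)×360 + (704/2)×16 = £19,029.73
TC(2,265) = (26,200/2,265)×360 + (2,265/2)×16 = £22,284.24
Cheaper: Q = 704.  Difference = £3,254.51

£3,254.51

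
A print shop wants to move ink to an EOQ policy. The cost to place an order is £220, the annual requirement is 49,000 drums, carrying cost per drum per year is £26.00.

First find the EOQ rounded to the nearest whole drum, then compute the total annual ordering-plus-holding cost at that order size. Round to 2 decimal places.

EOQ = √(2DS/H) = √(2 × 49,000 × 220 / 26)
    = √(829,230.77) ≈ 910.62 → Q = 911 drums
Ordering: D/Q × S = 49,000/911 × £220 = £11,833.15
Holding:  Q/2 × H = 911/2 × £26 = £11,843.00
Total = £11,833.15 + £11,843.00 = £23,676.15

£23,676.15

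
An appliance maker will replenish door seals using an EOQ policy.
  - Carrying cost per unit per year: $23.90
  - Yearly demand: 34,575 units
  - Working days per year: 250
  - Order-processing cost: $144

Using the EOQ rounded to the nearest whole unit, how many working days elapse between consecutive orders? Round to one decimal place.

4.7 days

EOQ = √(2DS/H) = √(2 × 34,575 × 144 / 23.9)
    = √(416,635.98) ≈ 645.47 → Q = 645 units
T = Q/D × 250 days = 645/34,575 × 250 = 4.664 days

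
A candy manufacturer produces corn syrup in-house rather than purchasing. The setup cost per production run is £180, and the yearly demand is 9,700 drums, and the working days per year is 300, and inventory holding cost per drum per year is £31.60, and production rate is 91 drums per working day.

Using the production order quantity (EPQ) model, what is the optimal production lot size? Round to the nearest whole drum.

414 drums

d = 9,700/300 = 32.3333 drums/day;  effective holding cost H(1 − d/p) = 31.6·(1 − 32.3333/91) = 20.37216
Q* = √(2DS / H_eff) = √(2·9,700·180 / 20.37216) ≈ 414.02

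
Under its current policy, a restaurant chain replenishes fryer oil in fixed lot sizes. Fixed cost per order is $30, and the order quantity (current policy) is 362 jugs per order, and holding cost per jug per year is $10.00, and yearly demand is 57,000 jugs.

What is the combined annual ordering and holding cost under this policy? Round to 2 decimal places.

Orders/yr = 57,000/362 = 157.459; ordering cost = 157.459 × $30 = $4,723.76
Average inventory = 362/2 = 181; holding cost = 181 × $10 = $1,810.00
Total = $4,723.76 + $1,810.00 = $6,533.76

$6,533.76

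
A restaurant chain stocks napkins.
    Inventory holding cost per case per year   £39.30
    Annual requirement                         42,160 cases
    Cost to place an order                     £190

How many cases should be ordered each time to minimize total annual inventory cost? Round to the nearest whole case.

EOQ = √(2DS/H) = √(2 × 42,160 × 190 / 39.3)
    = √(407,653.94) ≈ 638.48

638 cases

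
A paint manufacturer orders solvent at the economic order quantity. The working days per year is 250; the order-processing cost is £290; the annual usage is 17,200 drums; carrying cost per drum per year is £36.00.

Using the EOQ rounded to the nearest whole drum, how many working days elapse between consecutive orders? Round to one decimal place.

7.6 days

2DS/H = 2·17,200·290/36 = 277,111.11
EOQ = √277,111.11 ≈ 526.41 → Q = 526 drums
Cycle time = (working days × Q)/D = (250 × 526) / 17,200 = 7.645 days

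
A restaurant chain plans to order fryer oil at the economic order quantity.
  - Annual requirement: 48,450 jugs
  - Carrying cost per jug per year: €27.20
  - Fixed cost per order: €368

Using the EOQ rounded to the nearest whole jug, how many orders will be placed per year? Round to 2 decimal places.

Optimal lot size Q* = (2 × 48,450 × €368 / €27.2)^½ ≈ 1,144.99 → Q = 1,145
N = D/Q = 48,450/1,145 ≈ 42.314 orders/yr

42.31 orders per year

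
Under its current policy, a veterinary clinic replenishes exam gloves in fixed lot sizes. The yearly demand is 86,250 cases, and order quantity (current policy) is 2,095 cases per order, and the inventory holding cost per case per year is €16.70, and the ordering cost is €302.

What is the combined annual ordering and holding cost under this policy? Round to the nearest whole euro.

Ordering: D/Q × S = 86,250/2,095 × €302 = €12,433.17
Holding:  Q/2 × H = 2,095/2 × €16.7 = €17,493.25
Total = €12,433.17 + €17,493.25 = €29,926.42

€29,926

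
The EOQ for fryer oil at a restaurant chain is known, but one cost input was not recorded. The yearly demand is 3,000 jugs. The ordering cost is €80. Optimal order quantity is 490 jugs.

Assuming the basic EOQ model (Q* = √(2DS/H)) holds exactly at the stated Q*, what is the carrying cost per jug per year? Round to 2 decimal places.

From Q* = √(2DS/H) ⇒ Q*² = 2DS/H.
H = 2DS / Q² = 2 × 3,000 × 80 / 490² = 1.9992

€2.00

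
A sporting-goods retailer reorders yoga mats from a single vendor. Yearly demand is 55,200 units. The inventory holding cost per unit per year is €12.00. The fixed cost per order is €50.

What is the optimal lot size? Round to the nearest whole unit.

Optimal lot size Q* = (2 × 55,200 × €50 / €12)^½ ≈ 678.23

678 units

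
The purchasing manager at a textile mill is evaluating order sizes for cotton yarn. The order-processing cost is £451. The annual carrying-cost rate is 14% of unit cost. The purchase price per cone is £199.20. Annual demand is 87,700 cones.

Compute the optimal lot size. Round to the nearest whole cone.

Carrying cost H = £199.2 × 14% = £27.8880/cone/yr
2DS/H = 2·87,700·451/27.888 = 2,836,539.01
EOQ = √2,836,539.01 ≈ 1,684.20

1,684 cones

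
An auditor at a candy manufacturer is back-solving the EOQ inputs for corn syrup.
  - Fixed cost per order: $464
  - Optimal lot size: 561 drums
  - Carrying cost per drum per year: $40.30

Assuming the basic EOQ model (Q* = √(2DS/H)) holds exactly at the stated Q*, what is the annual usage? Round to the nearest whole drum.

From Q* = √(2DS/H) ⇒ Q*² = 2DS/H.
D = Q²H / (2S) = 561² × 40.3 / (2 × 464) = 13,667.30

13,667 drums per year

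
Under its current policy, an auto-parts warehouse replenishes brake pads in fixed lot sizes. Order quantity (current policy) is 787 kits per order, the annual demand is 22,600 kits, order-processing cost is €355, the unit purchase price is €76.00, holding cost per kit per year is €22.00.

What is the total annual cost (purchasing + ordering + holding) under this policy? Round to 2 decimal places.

Ordering: D/Q × S = 22,600/787 × €355 = €10,194.41
Holding:  Q/2 × H = 787/2 × €22 = €8,657.00
Purchase cost = D·C = 22,600 × 76 = €1,717,600.00
Total = €10,194.41 + €8,657.00 + €1,717,600.00 = €1,736,451.41

€1,736,451.41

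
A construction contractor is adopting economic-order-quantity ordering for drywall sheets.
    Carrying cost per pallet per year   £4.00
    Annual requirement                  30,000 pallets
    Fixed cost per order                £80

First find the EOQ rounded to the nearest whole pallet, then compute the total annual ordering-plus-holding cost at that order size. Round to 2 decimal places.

2DS/H = 2·30,000·80/4 = 1,200,000.00
EOQ = √1,200,000.00 ≈ 1,095.45 → Q = 1,095 pallets
Orders/yr = 30,000/1,095 = 27.397; ordering cost = 27.397 × £80 = £2,191.78
Average inventory = 1,095/2 = 547.5; holding cost = 547.5 × £4 = £2,190.00
Total = £2,191.78 + £2,190.00 = £4,381.78

£4,381.78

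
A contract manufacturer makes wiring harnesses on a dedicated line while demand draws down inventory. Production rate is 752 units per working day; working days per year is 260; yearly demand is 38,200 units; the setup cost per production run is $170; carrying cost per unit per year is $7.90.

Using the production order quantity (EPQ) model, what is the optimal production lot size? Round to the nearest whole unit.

1,429 units

Daily demand d = 38,200/260 = 146.923; p = 752; 1 − d/p = 0.80462
EPQ = √(2DS / (H(1 − d/p)))
    = √(2 × 38,200 × 170 / (7.9 × 0.80462)) ≈ 1,429.42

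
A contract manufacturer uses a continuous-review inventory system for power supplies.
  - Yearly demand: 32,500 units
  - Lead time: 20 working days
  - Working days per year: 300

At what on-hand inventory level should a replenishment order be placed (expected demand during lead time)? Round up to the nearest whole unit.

2,167 units

Daily demand d = 32,500 / 300 = 108.333 units/day
Demand during lead time = 108.333 × 20 = 2,166.67
Reorder point = 2,166.67 → round up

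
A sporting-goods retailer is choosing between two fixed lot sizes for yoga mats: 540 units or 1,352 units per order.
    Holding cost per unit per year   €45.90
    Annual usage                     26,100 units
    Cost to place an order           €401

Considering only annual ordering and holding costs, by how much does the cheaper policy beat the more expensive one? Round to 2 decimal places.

For each Q, cost = (D/Q)·S + (Q/2)·H.
TC(540) = (26,100/540)×401 + (540/2)×45.9 = €31,774.67
TC(1,352) = (26,100/1,352)×401 + (1,352/2)×45.9 = €38,769.60
Lots of 540 are cheaper by €6,994.93.

€6,994.93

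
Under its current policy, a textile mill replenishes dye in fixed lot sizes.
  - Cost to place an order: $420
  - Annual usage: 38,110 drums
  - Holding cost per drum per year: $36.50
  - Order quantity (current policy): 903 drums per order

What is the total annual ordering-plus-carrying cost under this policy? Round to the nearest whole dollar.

$34,205

Ordering: D/Q × S = 38,110/903 × $420 = $17,725.58
Holding:  Q/2 × H = 903/2 × $36.5 = $16,479.75
Total = $17,725.58 + $16,479.75 = $34,205.33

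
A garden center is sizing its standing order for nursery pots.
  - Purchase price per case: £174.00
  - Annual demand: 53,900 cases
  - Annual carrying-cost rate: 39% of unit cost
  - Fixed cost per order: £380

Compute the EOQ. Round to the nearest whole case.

H = i·C = 0.39 × £174 = £67.8600 per case-year
2DS/H = 2·53,900·380/67.86 = 603,654.58
EOQ = √603,654.58 ≈ 776.95

777 cases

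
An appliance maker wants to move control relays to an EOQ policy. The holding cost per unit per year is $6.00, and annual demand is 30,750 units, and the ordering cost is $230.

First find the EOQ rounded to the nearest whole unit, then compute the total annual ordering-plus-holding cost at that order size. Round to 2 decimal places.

$9,212.49

2DS/H = 2·30,750·230/6 = 2,357,500.00
EOQ = √2,357,500.00 ≈ 1,535.42 → Q = 1,535 units
Annual ordering cost = (D/Q)·S = (30,750/1,535) × 230 = $4,607.49
Annual holding cost  = (Q/2)·H = (1,535/2) × 6 = $4,605.00
Total = $4,607.49 + $4,605.00 = $9,212.49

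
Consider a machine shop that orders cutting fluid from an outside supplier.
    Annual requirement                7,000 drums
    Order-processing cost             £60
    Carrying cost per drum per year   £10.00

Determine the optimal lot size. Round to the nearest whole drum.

Optimal lot size Q* = (2 × 7,000 × £60 / £10)^½ ≈ 289.83

290 drums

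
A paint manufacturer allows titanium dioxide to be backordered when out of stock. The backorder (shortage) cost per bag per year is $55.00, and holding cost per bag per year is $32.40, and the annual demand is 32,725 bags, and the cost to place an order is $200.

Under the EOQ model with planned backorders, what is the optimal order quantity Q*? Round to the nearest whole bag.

801 bags

Basic EOQ = √(2·32,725·200/32.4) = 635.620
Backorder adjustment √((H+b)/b) = √((32.4+55)/55) = 1.2606
Q* = 635.620 × 1.2606 ≈ 801.26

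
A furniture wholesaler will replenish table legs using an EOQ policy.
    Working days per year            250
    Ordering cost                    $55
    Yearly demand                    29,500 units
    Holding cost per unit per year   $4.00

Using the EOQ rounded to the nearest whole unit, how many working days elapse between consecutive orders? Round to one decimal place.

7.6 days

EOQ = √(2DS/H) = √(2 × 29,500 × 55 / 4)
    = √(811,250.00) ≈ 900.69 → Q = 901 units
T = Q/D × 250 days = 901/29,500 × 250 = 7.636 days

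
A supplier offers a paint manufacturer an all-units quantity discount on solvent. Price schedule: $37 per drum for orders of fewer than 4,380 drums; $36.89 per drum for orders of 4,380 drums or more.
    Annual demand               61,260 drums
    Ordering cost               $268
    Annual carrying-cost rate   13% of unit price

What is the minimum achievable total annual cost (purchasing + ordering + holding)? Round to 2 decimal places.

$2,274,132.31

H₁ = 13%×$37 = $4.8100;  H₂ = 13%×$36.89 = $4.7957
EOQ₁ = √(2×61,260×268/4.8100) = 2,612.75  (< 4,380, feasible at tier 1)
EOQ₂ = √(2×61,260×268/4.7957) = 2,616.65  (< 4,380 → use Q = 4,380 at tier-2 price)
TC(tier 1 (EOQ₁), Q≈2,612.8) = $2,279,187.34
TC(tier 2, Q≈4,380.0) = $2,274,132.31
Minimum at tier 2: $2,274,132.31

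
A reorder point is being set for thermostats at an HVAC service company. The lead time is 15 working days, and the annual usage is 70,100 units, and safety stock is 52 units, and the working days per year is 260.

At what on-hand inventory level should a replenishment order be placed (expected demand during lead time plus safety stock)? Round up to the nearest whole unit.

Daily demand d = 70,100 / 260 = 269.615 units/day
Demand during lead time = 269.615 × 15 = 4,044.23
Reorder point = 4,044.23 + 52 = 4,096.23 → round up

4,097 units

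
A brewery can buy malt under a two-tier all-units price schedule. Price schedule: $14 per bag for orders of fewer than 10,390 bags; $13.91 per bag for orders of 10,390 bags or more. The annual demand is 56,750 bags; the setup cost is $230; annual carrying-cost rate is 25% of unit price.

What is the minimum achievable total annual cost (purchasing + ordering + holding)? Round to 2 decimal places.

H₁ = 25%×$14 = $3.5000;  H₂ = 25%×$13.91 = $3.4775
EOQ₁ = √(2×56,750×230/3.5000) = 2,731.04  (< 10,390, feasible at tier 1)
EOQ₂ = √(2×56,750×230/3.4775) = 2,739.86  (< 10,390 → use Q = 10,390 at tier-2 price)
TC(tier 1 (EOQ₁), Q≈2,731.0) = $804,058.63
TC(tier 2, Q≈10,390.0) = $808,714.37
Minimum at tier 1 (EOQ₁): $804,058.63

$804,058.63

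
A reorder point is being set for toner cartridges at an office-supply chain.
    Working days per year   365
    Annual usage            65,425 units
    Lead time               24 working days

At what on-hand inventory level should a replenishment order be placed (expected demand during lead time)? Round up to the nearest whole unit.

Daily demand d = 65,425 / 365 = 179.247 units/day
Demand during lead time = 179.247 × 24 = 4,301.92
Reorder point = 4,301.92 → round up

4,302 units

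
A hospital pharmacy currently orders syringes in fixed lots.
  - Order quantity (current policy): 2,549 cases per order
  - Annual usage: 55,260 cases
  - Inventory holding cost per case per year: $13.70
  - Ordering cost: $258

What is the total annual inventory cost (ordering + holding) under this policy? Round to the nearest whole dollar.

Annual ordering cost = (D/Q)·S = (55,260/2,549) × 258 = $5,593.21
Annual holding cost  = (Q/2)·H = (2,549/2) × 13.7 = $17,460.65
Total = $5,593.21 + $17,460.65 = $23,053.86

$23,054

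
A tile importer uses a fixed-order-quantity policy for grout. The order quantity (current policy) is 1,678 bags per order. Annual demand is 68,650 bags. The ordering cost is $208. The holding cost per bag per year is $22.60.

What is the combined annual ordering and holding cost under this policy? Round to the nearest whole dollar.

Ordering: D/Q × S = 68,650/1,678 × $208 = $8,509.65
Holding:  Q/2 × H = 1,678/2 × $22.6 = $18,961.40
Total = $8,509.65 + $18,961.40 = $27,471.05

$27,471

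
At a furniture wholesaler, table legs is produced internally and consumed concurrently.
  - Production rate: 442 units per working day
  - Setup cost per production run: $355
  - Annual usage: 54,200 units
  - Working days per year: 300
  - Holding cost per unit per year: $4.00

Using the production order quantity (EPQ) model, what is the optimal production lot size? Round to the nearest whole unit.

4,034 units

Daily demand d = 54,200/300 = 180.667; p = 442; 1 − d/p = 0.59125
EPQ = √(2DS / (H(1 − d/p)))
    = √(2 × 54,200 × 355 / (4 × 0.59125)) ≈ 4,033.78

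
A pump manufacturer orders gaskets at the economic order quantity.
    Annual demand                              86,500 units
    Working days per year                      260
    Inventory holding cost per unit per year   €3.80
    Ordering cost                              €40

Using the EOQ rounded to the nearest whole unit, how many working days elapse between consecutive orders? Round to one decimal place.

Q* = √(2·D·S / H) = √(2·86,500·40 / 3.8) = √1,821,052.6 ≈ 1,349.46 → Q = 1,349 units
Cycle time = (working days × Q)/D = (260 × 1,349) / 86,500 = 4.055 days

4.1 days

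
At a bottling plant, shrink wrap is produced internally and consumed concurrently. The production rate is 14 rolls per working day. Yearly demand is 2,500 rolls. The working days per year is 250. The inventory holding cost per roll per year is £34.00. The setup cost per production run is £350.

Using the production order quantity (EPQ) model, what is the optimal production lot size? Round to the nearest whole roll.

424 rolls

Daily demand d = 2,500/250 = 10.000; p = 14; 1 − d/p = 0.28571
EPQ = √(2DS / (H(1 − d/p)))
    = √(2 × 2,500 × 350 / (34 × 0.28571)) ≈ 424.44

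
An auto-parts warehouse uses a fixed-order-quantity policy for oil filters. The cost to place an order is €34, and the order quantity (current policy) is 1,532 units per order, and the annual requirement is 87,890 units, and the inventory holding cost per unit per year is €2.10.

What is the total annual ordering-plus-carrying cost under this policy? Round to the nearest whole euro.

€3,559

Annual ordering cost = (D/Q)·S = (87,890/1,532) × 34 = €1,950.56
Annual holding cost  = (Q/2)·H = (1,532/2) × 2.1 = €1,608.60
Total = €1,950.56 + €1,608.60 = €3,559.16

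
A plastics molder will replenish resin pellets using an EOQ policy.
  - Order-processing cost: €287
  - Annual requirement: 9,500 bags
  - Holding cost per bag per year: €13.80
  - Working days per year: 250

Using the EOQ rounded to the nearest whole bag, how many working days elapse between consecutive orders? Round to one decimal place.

16.6 days

Optimal lot size Q* = (2 × 9,500 × €287 / €13.8)^½ ≈ 628.61 → Q = 629 bags
T = Q/D × 250 days = 629/9,500 × 250 = 16.553 days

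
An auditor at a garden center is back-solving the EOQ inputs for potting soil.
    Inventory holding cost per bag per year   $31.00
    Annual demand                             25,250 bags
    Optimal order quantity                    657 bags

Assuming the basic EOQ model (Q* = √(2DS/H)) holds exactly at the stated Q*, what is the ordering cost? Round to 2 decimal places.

Since Q* = (2DS/H)^½, squaring gives Q*²·H = 2DS.
S = Q²H / (2D) = 657² × 31 / (2 × 25,250) = 264.9727

$264.97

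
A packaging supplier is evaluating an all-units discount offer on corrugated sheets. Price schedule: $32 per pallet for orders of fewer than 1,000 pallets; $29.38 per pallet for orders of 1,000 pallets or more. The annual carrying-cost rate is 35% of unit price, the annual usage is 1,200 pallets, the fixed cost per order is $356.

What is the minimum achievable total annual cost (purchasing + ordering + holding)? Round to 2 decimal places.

$40,824.70

H₁ = 35%×$32 = $11.2000;  H₂ = 35%×$29.38 = $10.2830
EOQ₁ = √(2×1,200×356/11.2000) = 276.20  (< 1,000, feasible at tier 1)
EOQ₂ = √(2×1,200×356/10.2830) = 288.25  (< 1,000 → use Q = 1,000 at tier-2 price)
TC(tier 1 (EOQ₁), Q≈276.2) = $41,493.43
TC(tier 2, Q≈1,000.0) = $40,824.70
Minimum at tier 2: $40,824.70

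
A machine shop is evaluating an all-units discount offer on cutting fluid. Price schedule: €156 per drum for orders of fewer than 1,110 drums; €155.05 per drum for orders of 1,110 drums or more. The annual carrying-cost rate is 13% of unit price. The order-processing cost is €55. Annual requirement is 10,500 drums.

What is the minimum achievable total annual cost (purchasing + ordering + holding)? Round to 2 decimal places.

€1,639,732.13

H₁ = 13%×€156 = €20.2800;  H₂ = 13%×€155.05 = €20.1565
EOQ₁ = √(2×10,500×55/20.2800) = 238.65  (< 1,110, feasible at tier 1)
EOQ₂ = √(2×10,500×55/20.1565) = 239.38  (< 1,110 → use Q = 1,110 at tier-2 price)
TC(tier 1 (EOQ₁), Q≈238.6) = €1,642,839.77
TC(tier 2, Q≈1,110.0) = €1,639,732.13
Minimum at tier 2: €1,639,732.13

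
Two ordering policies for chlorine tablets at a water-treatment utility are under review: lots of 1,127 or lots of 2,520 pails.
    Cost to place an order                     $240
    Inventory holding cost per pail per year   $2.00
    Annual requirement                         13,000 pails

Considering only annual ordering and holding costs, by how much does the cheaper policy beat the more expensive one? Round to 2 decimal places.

TC(Q) = (D/Q)S + (Q/2)H
TC(1,127) = (13,000/1,127)×240 + (1,127/2)×2 = $3,895.41
TC(2,520) = (13,000/2,520)×240 + (2,520/2)×2 = $3,758.10
Lots of 2,520 are cheaper by $137.32.

$137.32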